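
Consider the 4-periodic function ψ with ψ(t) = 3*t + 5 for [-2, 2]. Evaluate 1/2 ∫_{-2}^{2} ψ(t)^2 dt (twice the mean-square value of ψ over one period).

74

1/2 ∫_{-2}^{2} ψ(t)^2 dt = 1/2 · (148) = 74.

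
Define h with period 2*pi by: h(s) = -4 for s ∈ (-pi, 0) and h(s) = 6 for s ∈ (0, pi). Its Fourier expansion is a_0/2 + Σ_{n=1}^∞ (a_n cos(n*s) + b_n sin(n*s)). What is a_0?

a_0 = 1/pi ∫_{-pi}^{pi} h(s) ds = 1/pi · (2*pi) = 2.

2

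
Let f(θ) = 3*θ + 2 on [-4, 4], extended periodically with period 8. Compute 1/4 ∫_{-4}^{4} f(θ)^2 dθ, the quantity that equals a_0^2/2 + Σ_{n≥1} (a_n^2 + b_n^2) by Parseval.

1/4 ∫_{-4}^{4} f(θ)^2 dθ = 1/4 · (416) = 104.

104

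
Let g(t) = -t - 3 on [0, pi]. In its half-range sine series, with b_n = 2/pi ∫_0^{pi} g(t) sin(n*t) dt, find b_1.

-12/pi - 2

b_1 = 2/pi ∫_0^{pi} (-t - 3) sin(t) dt.
Integrating by parts (boundary term plus one more integral), an antiderivative of (-t - 3) sin(t) is t*cos(t) - sin(t) + 3*cos(t); evaluating from 0 to pi: ∫_{0}^{pi} (-t - 3) sin(t) dt = (-pi - 3) - (3) = -6 - pi.
Hence b_1 = (2/pi)·(-6 - pi) = -12/pi - 2.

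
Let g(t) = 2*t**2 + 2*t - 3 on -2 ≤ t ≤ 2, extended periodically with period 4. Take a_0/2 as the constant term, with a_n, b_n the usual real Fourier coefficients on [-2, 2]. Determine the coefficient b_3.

b_3 = 1/2 ∫_{-2}^{2} g(t) sin(3*pi*t/2) dt.
Integrating by parts twice (tabular method), an antiderivative of (2*t**2 + 2*t - 3) sin(3*pi*t/2) is -4*t**2*cos(3*pi*t/2)/(3*pi) + 16*t*sin(3*pi*t/2)/(9*pi**2) - 4*t*cos(3*pi*t/2)/(3*pi) + 8*sin(3*pi*t/2)/(9*pi**2) + 32*cos(3*pi*t/2)/(27*pi**3) + 2*cos(3*pi*t/2)/pi; evaluating from -2 to 2: ∫_{-2}^{2} (2*t**2 + 2*t - 3) sin(3*pi*t/2) dt = (-32/(27*pi**3) + 6/pi) - (2*(-16 + 9*pi**2)/(27*pi**3)) = 16/(3*pi).
Hence b_3 = (1/2)·(16/(3*pi)) = 8/(3*pi).

8/(3*pi)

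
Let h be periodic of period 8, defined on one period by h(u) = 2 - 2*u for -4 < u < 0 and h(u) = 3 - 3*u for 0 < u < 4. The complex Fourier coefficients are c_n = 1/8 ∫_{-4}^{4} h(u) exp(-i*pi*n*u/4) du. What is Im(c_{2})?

Since h is real-valued, Im(c_{2}) = -1/8 ∫_{-4}^{4} h(u) sin(pi*u/2) du = -b_{2}/2.
Split the integral at the breakpoints.
Integrating by parts (boundary term plus one more integral), an antiderivative of (2 - 2*u) sin(pi*u/2) is 4*u*cos(pi*u/2)/pi - 8*sin(pi*u/2)/pi**2 - 4*cos(pi*u/2)/pi; evaluating from -4 to 0: ∫_{-4}^{0} (2 - 2*u) sin(pi*u/2) du = (-4/pi) - (-20/pi) = 16/pi.
Integrating by parts (boundary term plus one more integral), an antiderivative of (3 - 3*u) sin(pi*u/2) is 6*u*cos(pi*u/2)/pi - 12*sin(pi*u/2)/pi**2 - 6*cos(pi*u/2)/pi; evaluating from 0 to 4: ∫_{0}^{4} (3 - 3*u) sin(pi*u/2) du = (18/pi) - (-6/pi) = 24/pi.
So ∫_{-4}^{4} h(u) sin(pi*u/2) du = 40/pi.
Hence Im(c_{2}) = (-1/8)·(40/pi) = -5/pi.

-5/pi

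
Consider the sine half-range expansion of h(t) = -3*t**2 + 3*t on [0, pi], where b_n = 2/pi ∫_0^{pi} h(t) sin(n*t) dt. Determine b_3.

b_3 = 2/pi ∫_0^{pi} (-3*t**2 + 3*t) sin(3*t) dt.
Integrating by parts twice (tabular method), an antiderivative of (-3*t**2 + 3*t) sin(3*t) is t**2*cos(3*t) - 2*t*sin(3*t)/3 - t*cos(3*t) + sin(3*t)/3 - 2*cos(3*t)/9; evaluating from 0 to pi: ∫_{0}^{pi} (-3*t**2 + 3*t) sin(3*t) dt = (-pi**2 + 2/9 + pi) - (-2/9) = -pi**2 + 4/9 + pi.
Hence b_3 = (2/pi)·(-pi**2 + 4/9 + pi) = -2*pi + 8/(9*pi) + 2.

-2*pi + 8/(9*pi) + 2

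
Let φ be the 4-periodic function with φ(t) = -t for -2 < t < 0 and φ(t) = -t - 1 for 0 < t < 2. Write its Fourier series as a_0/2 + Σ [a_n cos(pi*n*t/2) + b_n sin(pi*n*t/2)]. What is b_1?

b_1 = 1/2 ∫_{-2}^{2} φ(t) sin(pi*t/2) dt.
Split the integral at the breakpoints.
Integrating by parts (boundary term plus one more integral), an antiderivative of (-t) sin(pi*t/2) is 2*t*cos(pi*t/2)/pi - 4*sin(pi*t/2)/pi**2; evaluating from -2 to 0: ∫_{-2}^{0} (-t) sin(pi*t/2) dt = (0) - (4/pi) = -4/pi.
Integrating by parts (boundary term plus one more integral), an antiderivative of (-t - 1) sin(pi*t/2) is 2*t*cos(pi*t/2)/pi - 4*sin(pi*t/2)/pi**2 + 2*cos(pi*t/2)/pi; evaluating from 0 to 2: ∫_{0}^{2} (-t - 1) sin(pi*t/2) dt = (-6/pi) - (2/pi) = -8/pi.
Summing the pieces and multiplying by (1/2) gives b_1 = -6/pi.

-6/pi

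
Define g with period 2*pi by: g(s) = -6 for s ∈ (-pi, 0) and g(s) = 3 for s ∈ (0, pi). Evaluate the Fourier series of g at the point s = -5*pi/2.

-6

s = -5*pi/2 differs from s = -pi/2 by -1 full period(s), and the series is 2*pi-periodic.
g is continuous at s = -pi/2 with value -6, so the series converges to -6 there.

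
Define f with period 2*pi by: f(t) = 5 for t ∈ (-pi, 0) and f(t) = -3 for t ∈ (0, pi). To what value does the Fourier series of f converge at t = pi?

1

At t = pi the one-sided limits are f(pi^-) = -3 and f(pi^+) = 5.
By Dirichlet's theorem the series converges to their average, [(-3) + (5)]/2 = 1.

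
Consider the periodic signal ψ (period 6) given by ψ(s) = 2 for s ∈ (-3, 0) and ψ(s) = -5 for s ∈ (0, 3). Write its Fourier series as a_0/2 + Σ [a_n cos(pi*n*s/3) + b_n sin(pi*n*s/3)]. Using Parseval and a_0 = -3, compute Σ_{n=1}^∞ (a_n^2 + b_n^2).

Parseval: a_0^2/2 + Σ_{n≥1} (a_n^2+b_n^2) = 1/3 ∫_{-3}^{3} ψ(s)^2 ds = 29.
Subtract a_0^2/2 = 9/2: Σ (a_n^2+b_n^2) = 49/2.

49/2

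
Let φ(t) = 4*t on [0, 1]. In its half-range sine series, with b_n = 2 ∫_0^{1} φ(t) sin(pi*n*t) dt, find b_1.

b_1 = 2 ∫_0^{1} (4*t) sin(pi*t) dt.
Integrating by parts (boundary term plus one more integral), an antiderivative of (4*t) sin(pi*t) is -4*t*cos(pi*t)/pi + 4*sin(pi*t)/pi**2; evaluating from 0 to 1: ∫_{0}^{1} (4*t) sin(pi*t) dt = (4/pi) - (0) = 4/pi.
Hence b_1 = 2·(4/pi) = 8/pi.

8/pi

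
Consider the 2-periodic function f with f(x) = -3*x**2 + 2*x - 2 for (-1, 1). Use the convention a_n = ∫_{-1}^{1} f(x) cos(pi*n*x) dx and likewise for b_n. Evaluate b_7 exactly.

b_7 = ∫_{-1}^{1} f(x) sin(7*pi*x) dx.
Integrating by parts twice (tabular method), an antiderivative of (-3*x**2 + 2*x - 2) sin(7*pi*x) is 3*x**2*cos(7*pi*x)/(7*pi) - 6*x*sin(7*pi*x)/(49*pi**2) - 2*x*cos(7*pi*x)/(7*pi) + 2*sin(7*pi*x)/(49*pi**2) - 6*cos(7*pi*x)/(343*pi**3) + 2*cos(7*pi*x)/(7*pi); evaluating from -1 to 1: ∫_{-1}^{1} (-3*x**2 + 2*x - 2) sin(7*pi*x) dx = (3*(2 - 49*pi**2)/(343*pi**3)) - ((6/343 - pi**2)/pi**3) = 4/(7*pi).
Hence b_7 = 4/(7*pi).

4/(7*pi)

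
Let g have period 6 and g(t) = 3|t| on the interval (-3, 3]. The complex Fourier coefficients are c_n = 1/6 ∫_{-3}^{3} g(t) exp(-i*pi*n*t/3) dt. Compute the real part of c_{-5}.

Since g is real-valued, Re(c_{-5}) = 1/6 ∫_{-3}^{3} g(t) cos(-5*pi*t/3) dt = a_{5}/2.
g is even and cos(-5*pi*t/3) is even, so the integrand is even: ∫_{-3}^{3} g(t) cos(-5*pi*t/3) dt = 2∫_0^{3} g(t) cos(-5*pi*t/3) dt.
Integrating by parts (boundary term plus one more integral), an antiderivative of (3*t) cos(-5*pi*t/3) is 9*t*sin(5*pi*t/3)/(5*pi) + 27*cos(5*pi*t/3)/(25*pi**2); evaluating from 0 to 3: ∫_{0}^{3} (3*t) cos(-5*pi*t/3) dt = (-27/(25*pi**2)) - (27/(25*pi**2)) = -54/(25*pi**2).
So ∫_{-3}^{3} g(t) cos(-5*pi*t/3) dt = -108/(25*pi**2).
Hence Re(c_{-5}) = (1/6)·(-108/(25*pi**2)) = -18/(25*pi**2).

-18/(25*pi**2)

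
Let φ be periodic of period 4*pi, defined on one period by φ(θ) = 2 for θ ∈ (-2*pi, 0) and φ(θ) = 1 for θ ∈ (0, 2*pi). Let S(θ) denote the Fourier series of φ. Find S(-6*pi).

θ = -6*pi differs from θ = 2*pi by -2 full period(s), and the series is 4*pi-periodic.
At θ = 2*pi the one-sided limits are φ(2*pi^-) = 1 and φ(2*pi^+) = 2.
By Dirichlet's theorem the series converges to their average, [(1) + (2)]/2 = 3/2.

3/2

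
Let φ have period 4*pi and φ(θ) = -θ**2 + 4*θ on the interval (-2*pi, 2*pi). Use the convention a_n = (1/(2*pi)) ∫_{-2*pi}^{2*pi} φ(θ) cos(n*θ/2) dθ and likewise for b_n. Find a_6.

a_6 = (1/(2*pi)) ∫_{-2*pi}^{2*pi} φ(θ) cos(3*θ) dθ.
Integrating by parts twice (tabular method), an antiderivative of (-θ**2 + 4*θ) cos(3*θ) is -θ**2*sin(3*θ)/3 + 4*θ*sin(3*θ)/3 - 2*θ*cos(3*θ)/9 + 2*sin(3*θ)/27 + 4*cos(3*θ)/9; evaluating from -2*pi to 2*pi: ∫_{-2*pi}^{2*pi} (-θ**2 + 4*θ) cos(3*θ) dθ = (4/9 - 4*pi/9) - (4/9 + 4*pi/9) = -8*pi/9.
Hence a_6 = (1/(2*pi))·(-8*pi/9) = -4/9.

-4/9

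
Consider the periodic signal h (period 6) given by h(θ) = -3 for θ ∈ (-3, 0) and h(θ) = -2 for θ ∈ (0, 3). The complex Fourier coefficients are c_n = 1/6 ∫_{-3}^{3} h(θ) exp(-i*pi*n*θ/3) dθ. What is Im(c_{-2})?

Since h is real-valued, Im(c_{-2}) = -1/6 ∫_{-3}^{3} h(θ) sin(-2*pi*θ/3) dθ = b_{2}/2.
Split the integral at the breakpoints.
Directly, an antiderivative of (-3) sin(-2*pi*θ/3) is -9*cos(2*pi*θ/3)/(2*pi); evaluating from -3 to 0: ∫_{-3}^{0} (-3) sin(-2*pi*θ/3) dθ = (-9/(2*pi)) - (-9/(2*pi)) = 0.
Directly, an antiderivative of (-2) sin(-2*pi*θ/3) is -3*cos(2*pi*θ/3)/pi; evaluating from 0 to 3: ∫_{0}^{3} (-2) sin(-2*pi*θ/3) dθ = (-3/pi) - (-3/pi) = 0.
So ∫_{-3}^{3} h(θ) sin(-2*pi*θ/3) dθ = 0.
Hence Im(c_{-2}) = (-1/6)·(0) = 0.

0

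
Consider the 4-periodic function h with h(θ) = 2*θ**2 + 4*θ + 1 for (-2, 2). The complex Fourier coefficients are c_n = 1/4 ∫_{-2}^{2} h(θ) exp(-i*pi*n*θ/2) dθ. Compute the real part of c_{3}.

-16/(9*pi**2)

Since h is real-valued, Re(c_{3}) = 1/4 ∫_{-2}^{2} h(θ) cos(3*pi*θ/2) dθ = a_{3}/2.
Integrating by parts twice (tabular method), an antiderivative of (2*θ**2 + 4*θ + 1) cos(3*pi*θ/2) is 4*θ**2*sin(3*pi*θ/2)/(3*pi) + 8*θ*sin(3*pi*θ/2)/(3*pi) + 16*θ*cos(3*pi*θ/2)/(9*pi**2) - 32*sin(3*pi*θ/2)/(27*pi**3) + 2*sin(3*pi*θ/2)/(3*pi) + 16*cos(3*pi*θ/2)/(9*pi**2); evaluating from -2 to 2: ∫_{-2}^{2} (2*θ**2 + 4*θ + 1) cos(3*pi*θ/2) dθ = (-16/(3*pi**2)) - (16/(9*pi**2)) = -64/(9*pi**2).
Hence Re(c_{3}) = (1/4)·(-64/(9*pi**2)) = -16/(9*pi**2).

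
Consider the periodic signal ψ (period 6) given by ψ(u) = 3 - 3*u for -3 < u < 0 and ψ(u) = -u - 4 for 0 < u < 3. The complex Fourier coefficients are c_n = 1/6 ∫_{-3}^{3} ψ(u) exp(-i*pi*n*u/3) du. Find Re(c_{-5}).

Since ψ is real-valued, Re(c_{-5}) = 1/6 ∫_{-3}^{3} ψ(u) cos(-5*pi*u/3) du = a_{5}/2.
Split the integral at the breakpoints.
Integrating by parts (boundary term plus one more integral), an antiderivative of (3 - 3*u) cos(-5*pi*u/3) is -9*u*sin(5*pi*u/3)/(5*pi) + 9*sin(5*pi*u/3)/(5*pi) - 27*cos(5*pi*u/3)/(25*pi**2); evaluating from -3 to 0: ∫_{-3}^{0} (3 - 3*u) cos(-5*pi*u/3) du = (-27/(25*pi**2)) - (27/(25*pi**2)) = -54/(25*pi**2).
Integrating by parts (boundary term plus one more integral), an antiderivative of (-u - 4) cos(-5*pi*u/3) is -3*u*sin(5*pi*u/3)/(5*pi) - 12*sin(5*pi*u/3)/(5*pi) - 9*cos(5*pi*u/3)/(25*pi**2); evaluating from 0 to 3: ∫_{0}^{3} (-u - 4) cos(-5*pi*u/3) du = (9/(25*pi**2)) - (-9/(25*pi**2)) = 18/(25*pi**2).
So ∫_{-3}^{3} ψ(u) cos(-5*pi*u/3) du = -36/(25*pi**2).
Hence Re(c_{-5}) = (1/6)·(-36/(25*pi**2)) = -6/(25*pi**2).

-6/(25*pi**2)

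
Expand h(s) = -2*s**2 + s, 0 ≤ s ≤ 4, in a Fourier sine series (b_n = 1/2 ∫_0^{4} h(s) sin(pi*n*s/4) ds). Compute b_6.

b_6 = 1/2 ∫_0^{4} (-2*s**2 + s) sin(3*pi*s/2) ds.
Integrating by parts twice (tabular method), an antiderivative of (-2*s**2 + s) sin(3*pi*s/2) is 4*s**2*cos(3*pi*s/2)/(3*pi) - 16*s*sin(3*pi*s/2)/(9*pi**2) - 2*s*cos(3*pi*s/2)/(3*pi) + 4*sin(3*pi*s/2)/(9*pi**2) - 32*cos(3*pi*s/2)/(27*pi**3); evaluating from 0 to 4: ∫_{0}^{4} (-2*s**2 + s) sin(3*pi*s/2) ds = (8*(-4 + 63*pi**2)/(27*pi**3)) - (-32/(27*pi**3)) = 56/(3*pi).
Hence b_6 = (1/2)·(56/(3*pi)) = 28/(3*pi).

28/(3*pi)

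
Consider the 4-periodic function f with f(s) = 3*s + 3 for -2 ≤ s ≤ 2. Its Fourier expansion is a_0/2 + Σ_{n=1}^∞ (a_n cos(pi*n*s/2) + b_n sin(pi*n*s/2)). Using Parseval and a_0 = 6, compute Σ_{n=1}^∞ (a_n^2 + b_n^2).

24

Parseval: a_0^2/2 + Σ_{n≥1} (a_n^2+b_n^2) = 1/2 ∫_{-2}^{2} f(s)^2 ds = 42.
Subtract a_0^2/2 = 18: Σ (a_n^2+b_n^2) = 24.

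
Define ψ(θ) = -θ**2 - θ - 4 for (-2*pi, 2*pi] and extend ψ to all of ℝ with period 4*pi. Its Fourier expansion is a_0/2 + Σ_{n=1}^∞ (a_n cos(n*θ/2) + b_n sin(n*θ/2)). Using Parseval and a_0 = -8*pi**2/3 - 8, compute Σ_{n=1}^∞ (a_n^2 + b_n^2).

8*pi**2*(15 + 16*pi**2)/45

Parseval: a_0^2/2 + Σ_{n≥1} (a_n^2+b_n^2) = (1/(2*pi)) ∫_{-2*pi}^{2*pi} ψ(θ)^2 dθ = 32 + 24*pi**2 + 32*pi**4/5.
Subtract a_0^2/2 = 32*(3 + pi**2)**2/9: Σ (a_n^2+b_n^2) = 8*pi**2*(15 + 16*pi**2)/45.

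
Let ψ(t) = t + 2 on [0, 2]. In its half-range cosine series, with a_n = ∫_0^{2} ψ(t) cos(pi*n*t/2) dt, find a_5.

a_5 = ∫_0^{2} (t + 2) cos(5*pi*t/2) dt.
Integrating by parts (boundary term plus one more integral), an antiderivative of (t + 2) cos(5*pi*t/2) is 2*t*sin(5*pi*t/2)/(5*pi) + 4*sin(5*pi*t/2)/(5*pi) + 4*cos(5*pi*t/2)/(25*pi**2); evaluating from 0 to 2: ∫_{0}^{2} (t + 2) cos(5*pi*t/2) dt = (-4/(25*pi**2)) - (4/(25*pi**2)) = -8/(25*pi**2).
Hence a_5 = -8/(25*pi**2).

-8/(25*pi**2)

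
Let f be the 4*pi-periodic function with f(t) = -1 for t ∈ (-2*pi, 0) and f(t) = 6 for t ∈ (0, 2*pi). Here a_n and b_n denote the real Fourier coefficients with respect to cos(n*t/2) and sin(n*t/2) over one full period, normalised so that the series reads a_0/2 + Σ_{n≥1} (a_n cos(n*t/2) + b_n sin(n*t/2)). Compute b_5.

b_5 = (1/(2*pi)) ∫_{-2*pi}^{2*pi} f(t) sin(5*t/2) dt.
Split the integral at the breakpoints.
Directly, an antiderivative of (-1) sin(5*t/2) is 2*cos(5*t/2)/5; evaluating from -2*pi to 0: ∫_{-2*pi}^{0} (-1) sin(5*t/2) dt = (2/5) - (-2/5) = 4/5.
Directly, an antiderivative of (6) sin(5*t/2) is -12*cos(5*t/2)/5; evaluating from 0 to 2*pi: ∫_{0}^{2*pi} (6) sin(5*t/2) dt = (12/5) - (-12/5) = 24/5.
Summing the pieces and multiplying by (1/(2*pi)) gives b_5 = 14/(5*pi).

14/(5*pi)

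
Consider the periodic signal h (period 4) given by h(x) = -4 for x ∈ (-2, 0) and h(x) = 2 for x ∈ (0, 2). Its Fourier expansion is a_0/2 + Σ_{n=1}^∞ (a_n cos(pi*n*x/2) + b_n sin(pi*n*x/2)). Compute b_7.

b_7 = 1/2 ∫_{-2}^{2} h(x) sin(7*pi*x/2) dx.
Split the integral at the breakpoints.
Directly, an antiderivative of (-4) sin(7*pi*x/2) is 8*cos(7*pi*x/2)/(7*pi); evaluating from -2 to 0: ∫_{-2}^{0} (-4) sin(7*pi*x/2) dx = (8/(7*pi)) - (-8/(7*pi)) = 16/(7*pi).
Directly, an antiderivative of (2) sin(7*pi*x/2) is -4*cos(7*pi*x/2)/(7*pi); evaluating from 0 to 2: ∫_{0}^{2} (2) sin(7*pi*x/2) dx = (4/(7*pi)) - (-4/(7*pi)) = 8/(7*pi).
Summing the pieces and multiplying by (1/2) gives b_7 = 12/(7*pi).

12/(7*pi)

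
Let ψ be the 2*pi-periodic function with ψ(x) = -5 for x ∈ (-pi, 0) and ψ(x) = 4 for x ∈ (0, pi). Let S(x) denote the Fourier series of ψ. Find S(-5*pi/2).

x = -5*pi/2 differs from x = -pi/2 by -1 full period(s), and the series is 2*pi-periodic.
ψ is continuous at x = -pi/2 with value -5, so the series converges to -5 there.

-5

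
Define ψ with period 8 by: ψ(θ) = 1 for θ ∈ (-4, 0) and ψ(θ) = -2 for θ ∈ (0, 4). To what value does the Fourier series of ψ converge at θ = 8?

θ = 8 differs from θ = 0 by 1 full period(s), and the series is 8-periodic.
At θ = 0 the one-sided limits are ψ(0^-) = 1 and ψ(0^+) = -2.
By Dirichlet's theorem the series converges to their average, [(1) + (-2)]/2 = -1/2.

-1/2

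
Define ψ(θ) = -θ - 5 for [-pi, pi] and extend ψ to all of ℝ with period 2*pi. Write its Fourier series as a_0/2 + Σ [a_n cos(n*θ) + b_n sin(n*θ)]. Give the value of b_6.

1/3

b_6 = 1/pi ∫_{-pi}^{pi} ψ(θ) sin(6*θ) dθ.
Integrating by parts (boundary term plus one more integral), an antiderivative of (-θ - 5) sin(6*θ) is θ*cos(6*θ)/6 - sin(6*θ)/36 + 5*cos(6*θ)/6; evaluating from -pi to pi: ∫_{-pi}^{pi} (-θ - 5) sin(6*θ) dθ = (pi/6 + 5/6) - (5/6 - pi/6) = pi/3.
Hence b_6 = (1/pi)·(pi/3) = 1/3.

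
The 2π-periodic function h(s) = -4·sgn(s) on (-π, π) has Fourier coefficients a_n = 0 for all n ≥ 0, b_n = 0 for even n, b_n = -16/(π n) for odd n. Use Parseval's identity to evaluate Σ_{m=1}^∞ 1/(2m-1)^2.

Parseval: Σ b_n^2 = (1/π) ∫_{-π}^{π} h(s)^2 ds = 32.
Only odd n contribute, with b_n^2 = 256/(π^2 n^2), so Σ_{m≥1} 1/(2m-1)^2 = π^2·(32)/256 = pi**2/8.

pi**2/8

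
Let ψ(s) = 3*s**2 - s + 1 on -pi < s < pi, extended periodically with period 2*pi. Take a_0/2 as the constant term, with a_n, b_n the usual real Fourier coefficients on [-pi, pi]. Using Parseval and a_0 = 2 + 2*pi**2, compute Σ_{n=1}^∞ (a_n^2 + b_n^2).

2*pi**2*(5 + 12*pi**2)/15

Parseval: a_0^2/2 + Σ_{n≥1} (a_n^2+b_n^2) = 1/pi ∫_{-pi}^{pi} ψ(s)^2 ds = 2 + 14*pi**2/3 + 18*pi**4/5.
Subtract a_0^2/2 = 2*(1 + pi**2)**2: Σ (a_n^2+b_n^2) = 2*pi**2*(5 + 12*pi**2)/15.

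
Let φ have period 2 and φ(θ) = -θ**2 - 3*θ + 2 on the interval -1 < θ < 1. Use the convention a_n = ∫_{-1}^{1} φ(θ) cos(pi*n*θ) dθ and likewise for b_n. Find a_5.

4/(25*pi**2)

a_5 = ∫_{-1}^{1} φ(θ) cos(5*pi*θ) dθ.
Integrating by parts twice (tabular method), an antiderivative of (-θ**2 - 3*θ + 2) cos(5*pi*θ) is -θ**2*sin(5*pi*θ)/(5*pi) - 3*θ*sin(5*pi*θ)/(5*pi) - 2*θ*cos(5*pi*θ)/(25*pi**2) + 2*sin(5*pi*θ)/(125*pi**3) + 2*sin(5*pi*θ)/(5*pi) - 3*cos(5*pi*θ)/(25*pi**2); evaluating from -1 to 1: ∫_{-1}^{1} (-θ**2 - 3*θ + 2) cos(5*pi*θ) dθ = (1/(5*pi**2)) - (1/(25*pi**2)) = 4/(25*pi**2).
Hence a_5 = 4/(25*pi**2).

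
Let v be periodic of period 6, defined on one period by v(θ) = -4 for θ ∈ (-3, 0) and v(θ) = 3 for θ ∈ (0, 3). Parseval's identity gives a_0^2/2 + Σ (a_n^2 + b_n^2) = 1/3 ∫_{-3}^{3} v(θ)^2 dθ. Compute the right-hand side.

25

1/3 ∫_{-3}^{3} v(θ)^2 dθ = 1/3 · (75) = 25.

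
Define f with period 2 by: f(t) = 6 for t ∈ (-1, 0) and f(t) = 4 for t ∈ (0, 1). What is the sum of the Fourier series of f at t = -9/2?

t = -9/2 differs from t = -1/2 by -2 full period(s), and the series is 2-periodic.
f is continuous at t = -1/2 with value 6, so the series converges to 6 there.

6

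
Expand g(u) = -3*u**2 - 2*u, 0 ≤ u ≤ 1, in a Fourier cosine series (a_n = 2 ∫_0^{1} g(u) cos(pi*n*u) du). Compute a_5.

a_5 = 2 ∫_0^{1} (-3*u**2 - 2*u) cos(5*pi*u) du.
Integrating by parts twice (tabular method), an antiderivative of (-3*u**2 - 2*u) cos(5*pi*u) is -3*u**2*sin(5*pi*u)/(5*pi) - 2*u*sin(5*pi*u)/(5*pi) - 6*u*cos(5*pi*u)/(25*pi**2) + 6*sin(5*pi*u)/(125*pi**3) - 2*cos(5*pi*u)/(25*pi**2); evaluating from 0 to 1: ∫_{0}^{1} (-3*u**2 - 2*u) cos(5*pi*u) du = (8/(25*pi**2)) - (-2/(25*pi**2)) = 2/(5*pi**2).
Hence a_5 = 2·(2/(5*pi**2)) = 4/(5*pi**2).

4/(5*pi**2)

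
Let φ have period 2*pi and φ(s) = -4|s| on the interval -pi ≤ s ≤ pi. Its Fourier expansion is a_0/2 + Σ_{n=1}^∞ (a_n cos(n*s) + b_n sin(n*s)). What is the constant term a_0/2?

a_0 = 1/pi ∫_{-pi}^{pi} φ(s) ds = 1/pi · (-4*pi**2) = -4*pi.
So the constant term a_0/2 = -2*pi.

-2*pi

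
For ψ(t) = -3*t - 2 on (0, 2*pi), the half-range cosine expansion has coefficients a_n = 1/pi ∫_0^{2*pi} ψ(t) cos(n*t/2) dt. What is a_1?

24/pi

a_1 = 1/pi ∫_0^{2*pi} (-3*t - 2) cos(t/2) dt.
Integrating by parts (boundary term plus one more integral), an antiderivative of (-3*t - 2) cos(t/2) is -6*t*sin(t/2) - 4*sin(t/2) - 12*cos(t/2); evaluating from 0 to 2*pi: ∫_{0}^{2*pi} (-3*t - 2) cos(t/2) dt = (12) - (-12) = 24.
Hence a_1 = (1/pi)·(24) = 24/pi.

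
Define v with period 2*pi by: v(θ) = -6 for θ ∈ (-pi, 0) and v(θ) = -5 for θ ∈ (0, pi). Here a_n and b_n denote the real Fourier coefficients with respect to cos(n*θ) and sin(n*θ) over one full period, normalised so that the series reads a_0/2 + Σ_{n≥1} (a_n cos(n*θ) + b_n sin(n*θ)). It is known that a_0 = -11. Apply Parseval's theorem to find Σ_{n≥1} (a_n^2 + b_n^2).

1/2

Parseval: a_0^2/2 + Σ_{n≥1} (a_n^2+b_n^2) = 1/pi ∫_{-pi}^{pi} v(θ)^2 dθ = 61.
Subtract a_0^2/2 = 121/2: Σ (a_n^2+b_n^2) = 1/2.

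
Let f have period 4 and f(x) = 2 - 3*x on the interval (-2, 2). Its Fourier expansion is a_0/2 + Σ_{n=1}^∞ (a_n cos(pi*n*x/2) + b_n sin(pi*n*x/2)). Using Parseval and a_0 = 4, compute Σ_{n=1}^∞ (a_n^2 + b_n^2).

24

Parseval: a_0^2/2 + Σ_{n≥1} (a_n^2+b_n^2) = 1/2 ∫_{-2}^{2} f(x)^2 dx = 32.
Subtract a_0^2/2 = 8: Σ (a_n^2+b_n^2) = 24.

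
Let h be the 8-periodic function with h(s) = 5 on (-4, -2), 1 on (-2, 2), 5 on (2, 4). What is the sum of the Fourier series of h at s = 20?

s = 20 differs from s = 4 by 2 full period(s), and the series is 8-periodic.
h is continuous at s = 4 with value 5, so the series converges to 5 there.

5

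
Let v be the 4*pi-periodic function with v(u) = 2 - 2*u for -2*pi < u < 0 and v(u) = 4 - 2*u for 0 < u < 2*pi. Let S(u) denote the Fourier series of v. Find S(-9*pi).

u = -9*pi differs from u = -pi by -2 full period(s), and the series is 4*pi-periodic.
v is continuous at u = -pi with value 2 + 2*pi, so the series converges to 2 + 2*pi there.

2 + 2*pi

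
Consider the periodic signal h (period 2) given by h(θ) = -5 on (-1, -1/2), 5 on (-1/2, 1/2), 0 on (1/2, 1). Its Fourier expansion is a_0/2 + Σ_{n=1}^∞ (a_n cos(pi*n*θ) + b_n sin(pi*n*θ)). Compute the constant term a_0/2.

a_0 = ∫_{-1}^{1} h(θ) dθ = 5/2.
So the constant term a_0/2 = 5/4.

5/4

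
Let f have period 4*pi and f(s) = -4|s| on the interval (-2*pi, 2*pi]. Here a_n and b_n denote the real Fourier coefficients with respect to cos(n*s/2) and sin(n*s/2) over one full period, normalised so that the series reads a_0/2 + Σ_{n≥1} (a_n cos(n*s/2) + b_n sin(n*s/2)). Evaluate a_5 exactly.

a_5 = (1/(2*pi)) ∫_{-2*pi}^{2*pi} f(s) cos(5*s/2) ds.
f is even and cos(5*s/2) is even, so the integrand is even and a_5 = 1/pi ∫_0^{2*pi} f(s) cos(5*s/2) ds.
Integrating by parts (boundary term plus one more integral), an antiderivative of (-4*s) cos(5*s/2) is -8*s*sin(5*s/2)/5 - 16*cos(5*s/2)/25; evaluating from 0 to 2*pi: ∫_{0}^{2*pi} (-4*s) cos(5*s/2) ds = (16/25) - (-16/25) = 32/25.
Hence a_5 = (1/pi)·(32/25) = 32/(25*pi).

32/(25*pi)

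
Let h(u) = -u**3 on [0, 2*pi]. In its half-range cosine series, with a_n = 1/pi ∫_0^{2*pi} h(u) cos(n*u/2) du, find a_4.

-3*pi

a_4 = 1/pi ∫_0^{2*pi} (-u**3) cos(2*u) du.
Integrating by parts three times (tabular method), an antiderivative of (-u**3) cos(2*u) is -u**3*sin(2*u)/2 - 3*u**2*cos(2*u)/4 + 3*u*sin(2*u)/4 + 3*cos(2*u)/8; evaluating from 0 to 2*pi: ∫_{0}^{2*pi} (-u**3) cos(2*u) du = (3/8 - 3*pi**2) - (3/8) = -3*pi**2.
Hence a_4 = (1/pi)·(-3*pi**2) = -3*pi.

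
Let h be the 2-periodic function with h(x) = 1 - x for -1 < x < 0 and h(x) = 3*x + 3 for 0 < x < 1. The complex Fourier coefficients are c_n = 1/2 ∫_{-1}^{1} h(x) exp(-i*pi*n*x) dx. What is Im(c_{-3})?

Since h is real-valued, Im(c_{-3}) = -1/2 ∫_{-1}^{1} h(x) sin(-3*pi*x) dx = b_{3}/2.
Split the integral at the breakpoints.
Integrating by parts (boundary term plus one more integral), an antiderivative of (1 - x) sin(-3*pi*x) is -x*cos(3*pi*x)/(3*pi) + sin(3*pi*x)/(9*pi**2) + cos(3*pi*x)/(3*pi); evaluating from -1 to 0: ∫_{-1}^{0} (1 - x) sin(-3*pi*x) dx = (1/(3*pi)) - (-2/(3*pi)) = 1/pi.
Integrating by parts (boundary term plus one more integral), an antiderivative of (3*x + 3) sin(-3*pi*x) is x*cos(3*pi*x)/pi - sin(3*pi*x)/(3*pi**2) + cos(3*pi*x)/pi; evaluating from 0 to 1: ∫_{0}^{1} (3*x + 3) sin(-3*pi*x) dx = (-2/pi) - (1/pi) = -3/pi.
So ∫_{-1}^{1} h(x) sin(-3*pi*x) dx = -2/pi.
Hence Im(c_{-3}) = (-1/2)·(-2/pi) = 1/pi.

1/pi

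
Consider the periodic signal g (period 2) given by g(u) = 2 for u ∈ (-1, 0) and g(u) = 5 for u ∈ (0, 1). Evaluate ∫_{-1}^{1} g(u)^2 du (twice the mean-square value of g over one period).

29

∫_{-1}^{1} g(u)^2 du = 29.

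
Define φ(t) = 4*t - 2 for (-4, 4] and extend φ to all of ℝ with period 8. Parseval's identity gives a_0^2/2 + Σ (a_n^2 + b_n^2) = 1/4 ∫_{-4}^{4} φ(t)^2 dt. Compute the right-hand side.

1/4 ∫_{-4}^{4} φ(t)^2 dt = 1/4 · (2144/3) = 536/3.

536/3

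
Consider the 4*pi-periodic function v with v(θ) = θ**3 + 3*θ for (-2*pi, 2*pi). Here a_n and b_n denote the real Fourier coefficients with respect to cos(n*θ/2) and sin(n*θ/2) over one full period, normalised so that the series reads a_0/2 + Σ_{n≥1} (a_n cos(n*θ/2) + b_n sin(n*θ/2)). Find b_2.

6 - 8*pi**2

b_2 = (1/(2*pi)) ∫_{-2*pi}^{2*pi} v(θ) sin(θ) dθ.
v is odd and sin(θ) is odd, so the integrand is even and b_2 = 1/pi ∫_0^{2*pi} v(θ) sin(θ) dθ.
Integrating by parts three times (tabular method), an antiderivative of (θ**3 + 3*θ) sin(θ) is -θ**3*cos(θ) + 3*θ**2*sin(θ) + 3*θ*cos(θ) - 3*sin(θ); evaluating from 0 to 2*pi: ∫_{0}^{2*pi} (θ**3 + 3*θ) sin(θ) dθ = (-8*pi**3 + 6*pi) - (0) = -8*pi**3 + 6*pi.
Hence b_2 = (1/pi)·(-8*pi**3 + 6*pi) = 6 - 8*pi**2.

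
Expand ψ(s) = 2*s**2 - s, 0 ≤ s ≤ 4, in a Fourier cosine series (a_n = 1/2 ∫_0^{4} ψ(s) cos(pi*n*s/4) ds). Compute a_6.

a_6 = 1/2 ∫_0^{4} (2*s**2 - s) cos(3*pi*s/2) ds.
Integrating by parts twice (tabular method), an antiderivative of (2*s**2 - s) cos(3*pi*s/2) is 4*s**2*sin(3*pi*s/2)/(3*pi) - 2*s*sin(3*pi*s/2)/(3*pi) + 16*s*cos(3*pi*s/2)/(9*pi**2) - 32*sin(3*pi*s/2)/(27*pi**3) - 4*cos(3*pi*s/2)/(9*pi**2); evaluating from 0 to 4: ∫_{0}^{4} (2*s**2 - s) cos(3*pi*s/2) ds = (20/(3*pi**2)) - (-4/(9*pi**2)) = 64/(9*pi**2).
Hence a_6 = (1/2)·(64/(9*pi**2)) = 32/(9*pi**2).

32/(9*pi**2)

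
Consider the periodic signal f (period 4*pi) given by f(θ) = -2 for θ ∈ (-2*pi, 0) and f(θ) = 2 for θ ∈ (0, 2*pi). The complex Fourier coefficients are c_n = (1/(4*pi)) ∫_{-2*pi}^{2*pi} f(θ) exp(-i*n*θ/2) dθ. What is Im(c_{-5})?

4/(5*pi)

Since f is real-valued, Im(c_{-5}) = -(1/(4*pi)) ∫_{-2*pi}^{2*pi} f(θ) sin(-5*θ/2) dθ = b_{5}/2.
f is odd and sin(-5*θ/2) is odd, so the integrand is even: ∫_{-2*pi}^{2*pi} f(θ) sin(-5*θ/2) dθ = 2∫_0^{2*pi} f(θ) sin(-5*θ/2) dθ.
Directly, an antiderivative of (2) sin(-5*θ/2) is 4*cos(5*θ/2)/5; evaluating from 0 to 2*pi: ∫_{0}^{2*pi} (2) sin(-5*θ/2) dθ = (-4/5) - (4/5) = -8/5.
So ∫_{-2*pi}^{2*pi} f(θ) sin(-5*θ/2) dθ = -16/5.
Hence Im(c_{-5}) = (-1/(4*pi))·(-16/5) = 4/(5*pi).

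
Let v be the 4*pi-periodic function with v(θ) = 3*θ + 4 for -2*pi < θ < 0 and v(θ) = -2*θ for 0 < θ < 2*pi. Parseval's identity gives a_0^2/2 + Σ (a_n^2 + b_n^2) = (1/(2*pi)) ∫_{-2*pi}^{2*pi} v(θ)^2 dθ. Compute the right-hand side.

(1/(2*pi)) ∫_{-2*pi}^{2*pi} v(θ)^2 dθ = (1/(2*pi)) · (8*pi*(-18*pi + 12 + 13*pi**2)/3) = -24*pi + 16 + 52*pi**2/3.

-24*pi + 16 + 52*pi**2/3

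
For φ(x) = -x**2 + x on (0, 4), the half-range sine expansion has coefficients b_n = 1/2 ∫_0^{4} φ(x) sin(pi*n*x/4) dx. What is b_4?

b_4 = 1/2 ∫_0^{4} (-x**2 + x) sin(pi*x) dx.
Integrating by parts twice (tabular method), an antiderivative of (-x**2 + x) sin(pi*x) is x**2*cos(pi*x)/pi - 2*x*sin(pi*x)/pi**2 - x*cos(pi*x)/pi + sin(pi*x)/pi**2 - 2*cos(pi*x)/pi**3; evaluating from 0 to 4: ∫_{0}^{4} (-x**2 + x) sin(pi*x) dx = (-2/pi**3 + 12/pi) - (-2/pi**3) = 12/pi.
Hence b_4 = (1/2)·(12/pi) = 6/pi.

6/pi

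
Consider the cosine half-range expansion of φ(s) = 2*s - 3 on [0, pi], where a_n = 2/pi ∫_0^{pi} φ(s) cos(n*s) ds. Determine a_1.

-8/pi

a_1 = 2/pi ∫_0^{pi} (2*s - 3) cos(s) ds.
Integrating by parts (boundary term plus one more integral), an antiderivative of (2*s - 3) cos(s) is 2*s*sin(s) - 3*sin(s) + 2*cos(s); evaluating from 0 to pi: ∫_{0}^{pi} (2*s - 3) cos(s) ds = (-2) - (2) = -4.
Hence a_1 = (2/pi)·(-4) = -8/pi.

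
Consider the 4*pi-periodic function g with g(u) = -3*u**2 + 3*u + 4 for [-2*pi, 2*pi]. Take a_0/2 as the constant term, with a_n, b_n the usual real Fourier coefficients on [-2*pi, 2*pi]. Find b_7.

12/7

b_7 = (1/(2*pi)) ∫_{-2*pi}^{2*pi} g(u) sin(7*u/2) du.
Integrating by parts twice (tabular method), an antiderivative of (-3*u**2 + 3*u + 4) sin(7*u/2) is 6*u**2*cos(7*u/2)/7 - 24*u*sin(7*u/2)/49 - 6*u*cos(7*u/2)/7 + 12*sin(7*u/2)/49 - 440*cos(7*u/2)/343; evaluating from -2*pi to 2*pi: ∫_{-2*pi}^{2*pi} (-3*u**2 + 3*u + 4) sin(7*u/2) du = (-24*pi**2/7 + 440/343 + 12*pi/7) - (-24*pi**2/7 - 12*pi/7 + 440/343) = 24*pi/7.
Hence b_7 = (1/(2*pi))·(24*pi/7) = 12/7.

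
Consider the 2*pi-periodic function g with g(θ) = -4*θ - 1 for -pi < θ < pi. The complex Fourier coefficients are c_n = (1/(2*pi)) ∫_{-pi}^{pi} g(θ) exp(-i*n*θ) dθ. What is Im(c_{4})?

Since g is real-valued, Im(c_{4}) = -(1/(2*pi)) ∫_{-pi}^{pi} g(θ) sin(4*θ) dθ = -b_{4}/2.
Integrating by parts (boundary term plus one more integral), an antiderivative of (-4*θ - 1) sin(4*θ) is θ*cos(4*θ) - sin(4*θ)/4 + cos(4*θ)/4; evaluating from -pi to pi: ∫_{-pi}^{pi} (-4*θ - 1) sin(4*θ) dθ = (1/4 + pi) - (1/4 - pi) = 2*pi.
Hence Im(c_{4}) = (-1/(2*pi))·(2*pi) = -1.

-1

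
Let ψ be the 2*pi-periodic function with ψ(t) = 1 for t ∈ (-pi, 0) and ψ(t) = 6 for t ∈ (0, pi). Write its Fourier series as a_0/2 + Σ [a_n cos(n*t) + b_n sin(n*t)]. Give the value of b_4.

0

b_4 = 1/pi ∫_{-pi}^{pi} ψ(t) sin(4*t) dt.
Split the integral at the breakpoints.
Directly, an antiderivative of (1) sin(4*t) is -cos(4*t)/4; evaluating from -pi to 0: ∫_{-pi}^{0} (1) sin(4*t) dt = (-1/4) - (-1/4) = 0.
Directly, an antiderivative of (6) sin(4*t) is -3*cos(4*t)/2; evaluating from 0 to pi: ∫_{0}^{pi} (6) sin(4*t) dt = (-3/2) - (-3/2) = 0.
Summing the pieces and multiplying by (1/pi) gives b_4 = 0.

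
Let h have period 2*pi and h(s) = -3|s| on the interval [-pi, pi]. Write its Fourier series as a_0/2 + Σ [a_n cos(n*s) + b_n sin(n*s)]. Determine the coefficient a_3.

a_3 = 1/pi ∫_{-pi}^{pi} h(s) cos(3*s) ds.
h is even and cos(3*s) is even, so the integrand is even and a_3 = 2/pi ∫_0^{pi} h(s) cos(3*s) ds.
Integrating by parts (boundary term plus one more integral), an antiderivative of (-3*s) cos(3*s) is -s*sin(3*s) - cos(3*s)/3; evaluating from 0 to pi: ∫_{0}^{pi} (-3*s) cos(3*s) ds = (1/3) - (-1/3) = 2/3.
Hence a_3 = (2/pi)·(2/3) = 4/(3*pi).

4/(3*pi)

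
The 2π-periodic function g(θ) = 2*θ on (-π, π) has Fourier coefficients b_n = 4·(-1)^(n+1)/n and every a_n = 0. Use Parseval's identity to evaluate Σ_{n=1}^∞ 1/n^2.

Parseval: Σ b_n^2 = (1/π) ∫_{-π}^{π} g(θ)^2 dθ = 8*pi**2/3.
Σ b_n^2 = Σ 16/n^2, so Σ 1/n^2 = (8*pi**2/3)/16 = pi**2/6.

pi**2/6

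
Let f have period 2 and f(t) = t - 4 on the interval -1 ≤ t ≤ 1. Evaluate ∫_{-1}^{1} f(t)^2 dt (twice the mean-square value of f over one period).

98/3

∫_{-1}^{1} f(t)^2 dt = 98/3.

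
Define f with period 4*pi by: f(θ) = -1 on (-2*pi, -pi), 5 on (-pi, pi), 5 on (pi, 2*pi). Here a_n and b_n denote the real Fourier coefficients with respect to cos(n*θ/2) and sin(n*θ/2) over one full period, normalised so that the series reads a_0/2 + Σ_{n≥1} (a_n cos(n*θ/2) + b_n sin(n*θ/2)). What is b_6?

-2/pi

b_6 = (1/(2*pi)) ∫_{-2*pi}^{2*pi} f(θ) sin(3*θ) dθ.
Split the integral at the breakpoints.
Directly, an antiderivative of (-1) sin(3*θ) is cos(3*θ)/3; evaluating from -2*pi to -pi: ∫_{-2*pi}^{-pi} (-1) sin(3*θ) dθ = (-1/3) - (1/3) = -2/3.
Directly, an antiderivative of (5) sin(3*θ) is -5*cos(3*θ)/3; evaluating from -pi to pi: ∫_{-pi}^{pi} (5) sin(3*θ) dθ = (5/3) - (5/3) = 0.
Directly, an antiderivative of (5) sin(3*θ) is -5*cos(3*θ)/3; evaluating from pi to 2*pi: ∫_{pi}^{2*pi} (5) sin(3*θ) dθ = (-5/3) - (5/3) = -10/3.
Summing the pieces and multiplying by (1/(2*pi)) gives b_6 = -2/pi.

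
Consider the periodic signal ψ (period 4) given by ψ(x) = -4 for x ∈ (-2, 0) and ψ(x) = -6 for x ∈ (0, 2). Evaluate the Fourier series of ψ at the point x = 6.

-5

x = 6 differs from x = 2 by 1 full period(s), and the series is 4-periodic.
At x = 2 the one-sided limits are ψ(2^-) = -6 and ψ(2^+) = -4.
By Dirichlet's theorem the series converges to their average, [(-6) + (-4)]/2 = -5.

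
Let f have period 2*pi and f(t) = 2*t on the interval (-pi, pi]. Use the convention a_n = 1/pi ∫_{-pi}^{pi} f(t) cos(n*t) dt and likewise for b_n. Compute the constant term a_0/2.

0

a_0 = 1/pi ∫_{-pi}^{pi} f(t) dt = 1/pi · (0) = 0.
So the constant term a_0/2 = 0.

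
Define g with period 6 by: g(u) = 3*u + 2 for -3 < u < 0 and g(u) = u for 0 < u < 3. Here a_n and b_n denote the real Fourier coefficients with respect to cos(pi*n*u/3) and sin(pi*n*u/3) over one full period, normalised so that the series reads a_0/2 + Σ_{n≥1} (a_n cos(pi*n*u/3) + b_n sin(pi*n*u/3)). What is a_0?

a_0 = 1/3 ∫_{-3}^{3} g(u) du = 1/3 · (-3) = -1.

-1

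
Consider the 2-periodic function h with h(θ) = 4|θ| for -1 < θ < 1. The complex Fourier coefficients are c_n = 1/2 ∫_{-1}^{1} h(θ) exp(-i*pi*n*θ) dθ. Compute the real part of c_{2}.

0

Since h is real-valued, Re(c_{2}) = 1/2 ∫_{-1}^{1} h(θ) cos(2*pi*θ) dθ = a_{2}/2.
h is even and cos(2*pi*θ) is even, so the integrand is even: ∫_{-1}^{1} h(θ) cos(2*pi*θ) dθ = 2∫_0^{1} h(θ) cos(2*pi*θ) dθ.
Integrating by parts (boundary term plus one more integral), an antiderivative of (4*θ) cos(2*pi*θ) is 2*θ*sin(2*pi*θ)/pi + cos(2*pi*θ)/pi**2; evaluating from 0 to 1: ∫_{0}^{1} (4*θ) cos(2*pi*θ) dθ = (pi**(-2)) - (pi**(-2)) = 0.
So ∫_{-1}^{1} h(θ) cos(2*pi*θ) dθ = 0.
Hence Re(c_{2}) = (1/2)·(0) = 0.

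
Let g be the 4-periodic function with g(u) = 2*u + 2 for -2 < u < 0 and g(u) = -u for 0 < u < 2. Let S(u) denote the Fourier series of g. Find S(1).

-1

g is continuous at u = 1 with value -1, so the series converges to -1 there.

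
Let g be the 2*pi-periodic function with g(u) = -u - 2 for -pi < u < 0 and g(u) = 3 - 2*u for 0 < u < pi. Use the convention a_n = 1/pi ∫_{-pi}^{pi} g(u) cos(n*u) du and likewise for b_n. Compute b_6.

b_6 = 1/pi ∫_{-pi}^{pi} g(u) sin(6*u) du.
Split the integral at the breakpoints.
Integrating by parts (boundary term plus one more integral), an antiderivative of (-u - 2) sin(6*u) is u*cos(6*u)/6 - sin(6*u)/36 + cos(6*u)/3; evaluating from -pi to 0: ∫_{-pi}^{0} (-u - 2) sin(6*u) du = (1/3) - (1/3 - pi/6) = pi/6.
Integrating by parts (boundary term plus one more integral), an antiderivative of (3 - 2*u) sin(6*u) is u*cos(6*u)/3 - sin(6*u)/18 - cos(6*u)/2; evaluating from 0 to pi: ∫_{0}^{pi} (3 - 2*u) sin(6*u) du = (-1/2 + pi/3) - (-1/2) = pi/3.
Summing the pieces and multiplying by (1/pi) gives b_6 = 1/2.

1/2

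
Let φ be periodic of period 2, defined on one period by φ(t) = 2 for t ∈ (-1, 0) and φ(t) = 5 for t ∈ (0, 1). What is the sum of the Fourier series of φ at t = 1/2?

φ is continuous at t = 1/2 with value 5, so the series converges to 5 there.

5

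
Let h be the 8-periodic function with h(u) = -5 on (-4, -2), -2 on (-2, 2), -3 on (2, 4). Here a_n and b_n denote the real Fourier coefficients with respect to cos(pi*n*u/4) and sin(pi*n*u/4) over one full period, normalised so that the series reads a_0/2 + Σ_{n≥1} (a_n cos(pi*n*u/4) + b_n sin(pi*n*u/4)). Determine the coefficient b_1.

b_1 = 1/4 ∫_{-4}^{4} h(u) sin(pi*u/4) du.
Split the integral at the breakpoints.
Directly, an antiderivative of (-5) sin(pi*u/4) is 20*cos(pi*u/4)/pi; evaluating from -4 to -2: ∫_{-4}^{-2} (-5) sin(pi*u/4) du = (0) - (-20/pi) = 20/pi.
Directly, an antiderivative of (-2) sin(pi*u/4) is 8*cos(pi*u/4)/pi; evaluating from -2 to 2: ∫_{-2}^{2} (-2) sin(pi*u/4) du = (0) - (0) = 0.
Directly, an antiderivative of (-3) sin(pi*u/4) is 12*cos(pi*u/4)/pi; evaluating from 2 to 4: ∫_{2}^{4} (-3) sin(pi*u/4) du = (-12/pi) - (0) = -12/pi.
Summing the pieces and multiplying by (1/4) gives b_1 = 2/pi.

2/pi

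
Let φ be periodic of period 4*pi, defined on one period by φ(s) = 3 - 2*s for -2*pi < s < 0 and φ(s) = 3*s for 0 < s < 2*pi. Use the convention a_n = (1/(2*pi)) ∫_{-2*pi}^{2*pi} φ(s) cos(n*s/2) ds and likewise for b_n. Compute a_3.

a_3 = (1/(2*pi)) ∫_{-2*pi}^{2*pi} φ(s) cos(3*s/2) ds.
Split the integral at the breakpoints.
Integrating by parts (boundary term plus one more integral), an antiderivative of (3 - 2*s) cos(3*s/2) is -4*s*sin(3*s/2)/3 + 2*sin(3*s/2) - 8*cos(3*s/2)/9; evaluating from -2*pi to 0: ∫_{-2*pi}^{0} (3 - 2*s) cos(3*s/2) ds = (-8/9) - (8/9) = -16/9.
Integrating by parts (boundary term plus one more integral), an antiderivative of (3*s) cos(3*s/2) is 2*s*sin(3*s/2) + 4*cos(3*s/2)/3; evaluating from 0 to 2*pi: ∫_{0}^{2*pi} (3*s) cos(3*s/2) ds = (-4/3) - (4/3) = -8/3.
Summing the pieces and multiplying by (1/(2*pi)) gives a_3 = -20/(9*pi).

-20/(9*pi)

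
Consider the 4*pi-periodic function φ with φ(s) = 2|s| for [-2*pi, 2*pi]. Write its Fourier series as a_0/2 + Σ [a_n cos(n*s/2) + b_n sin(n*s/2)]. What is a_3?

-16/(9*pi)

a_3 = (1/(2*pi)) ∫_{-2*pi}^{2*pi} φ(s) cos(3*s/2) ds.
φ is even and cos(3*s/2) is even, so the integrand is even and a_3 = 1/pi ∫_0^{2*pi} φ(s) cos(3*s/2) ds.
Integrating by parts (boundary term plus one more integral), an antiderivative of (2*s) cos(3*s/2) is 4*s*sin(3*s/2)/3 + 8*cos(3*s/2)/9; evaluating from 0 to 2*pi: ∫_{0}^{2*pi} (2*s) cos(3*s/2) ds = (-8/9) - (8/9) = -16/9.
Hence a_3 = (1/pi)·(-16/9) = -16/(9*pi).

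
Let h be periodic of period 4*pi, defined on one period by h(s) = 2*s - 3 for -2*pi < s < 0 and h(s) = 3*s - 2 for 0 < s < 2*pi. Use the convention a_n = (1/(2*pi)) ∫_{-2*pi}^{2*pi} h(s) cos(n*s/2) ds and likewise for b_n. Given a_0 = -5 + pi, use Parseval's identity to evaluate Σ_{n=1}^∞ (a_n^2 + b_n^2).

1/2 + 5*pi + 101*pi**2/6

Parseval: a_0^2/2 + Σ_{n≥1} (a_n^2+b_n^2) = (1/(2*pi)) ∫_{-2*pi}^{2*pi} h(s)^2 ds = 13 + 52*pi**2/3.
Subtract a_0^2/2 = (5 - pi)**2/2: Σ (a_n^2+b_n^2) = 1/2 + 5*pi + 101*pi**2/6.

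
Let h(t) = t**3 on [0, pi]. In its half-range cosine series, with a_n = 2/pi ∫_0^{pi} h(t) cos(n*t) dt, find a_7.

a_7 = 2/pi ∫_0^{pi} (t**3) cos(7*t) dt.
Integrating by parts three times (tabular method), an antiderivative of (t**3) cos(7*t) is t**3*sin(7*t)/7 + 3*t**2*cos(7*t)/49 - 6*t*sin(7*t)/343 - 6*cos(7*t)/2401; evaluating from 0 to pi: ∫_{0}^{pi} (t**3) cos(7*t) dt = (6/2401 - 3*pi**2/49) - (-6/2401) = 12/2401 - 3*pi**2/49.
Hence a_7 = (2/pi)·(12/2401 - 3*pi**2/49) = 6*(4 - 49*pi**2)/(2401*pi).

6*(4 - 49*pi**2)/(2401*pi)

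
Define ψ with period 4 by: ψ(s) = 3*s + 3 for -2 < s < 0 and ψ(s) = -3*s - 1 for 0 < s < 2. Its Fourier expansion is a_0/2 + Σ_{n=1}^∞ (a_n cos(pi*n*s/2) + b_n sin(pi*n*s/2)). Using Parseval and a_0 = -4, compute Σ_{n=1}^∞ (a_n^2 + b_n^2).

14

Parseval: a_0^2/2 + Σ_{n≥1} (a_n^2+b_n^2) = 1/2 ∫_{-2}^{2} ψ(s)^2 ds = 22.
Subtract a_0^2/2 = 8: Σ (a_n^2+b_n^2) = 14.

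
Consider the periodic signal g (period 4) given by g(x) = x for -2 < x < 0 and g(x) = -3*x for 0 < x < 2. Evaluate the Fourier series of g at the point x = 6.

-4

x = 6 differs from x = 2 by 1 full period(s), and the series is 4-periodic.
At x = 2 the one-sided limits are g(2^-) = -6 and g(2^+) = -2.
By Dirichlet's theorem the series converges to their average, [(-6) + (-2)]/2 = -4.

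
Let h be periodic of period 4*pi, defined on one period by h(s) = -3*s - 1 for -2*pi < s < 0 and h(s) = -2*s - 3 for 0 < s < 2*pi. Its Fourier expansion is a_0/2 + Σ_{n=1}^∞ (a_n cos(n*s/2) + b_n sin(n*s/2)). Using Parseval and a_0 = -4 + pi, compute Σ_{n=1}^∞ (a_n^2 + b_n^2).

Parseval: a_0^2/2 + Σ_{n≥1} (a_n^2+b_n^2) = (1/(2*pi)) ∫_{-2*pi}^{2*pi} h(s)^2 ds = 10 + 6*pi + 52*pi**2/3.
Subtract a_0^2/2 = (4 - pi)**2/2: Σ (a_n^2+b_n^2) = 2 + 10*pi + 101*pi**2/6.

2 + 10*pi + 101*pi**2/6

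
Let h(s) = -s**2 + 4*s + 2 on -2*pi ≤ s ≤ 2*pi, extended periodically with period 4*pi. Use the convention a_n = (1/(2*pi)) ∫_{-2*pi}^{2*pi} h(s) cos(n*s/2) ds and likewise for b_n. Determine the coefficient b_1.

b_1 = (1/(2*pi)) ∫_{-2*pi}^{2*pi} h(s) sin(s/2) ds.
Integrating by parts twice (tabular method), an antiderivative of (-s**2 + 4*s + 2) sin(s/2) is 2*s**2*cos(s/2) - 8*s*sin(s/2) - 8*s*cos(s/2) + 16*sin(s/2) - 20*cos(s/2); evaluating from -2*pi to 2*pi: ∫_{-2*pi}^{2*pi} (-s**2 + 4*s + 2) sin(s/2) ds = (-8*pi**2 + 20 + 16*pi) - (-8*pi**2 - 16*pi + 20) = 32*pi.
Hence b_1 = (1/(2*pi))·(32*pi) = 16.

16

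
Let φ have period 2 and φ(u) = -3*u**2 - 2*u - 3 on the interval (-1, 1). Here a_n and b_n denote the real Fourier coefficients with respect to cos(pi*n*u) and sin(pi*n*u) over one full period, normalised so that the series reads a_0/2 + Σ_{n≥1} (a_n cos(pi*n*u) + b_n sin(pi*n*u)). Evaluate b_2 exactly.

2/pi

b_2 = ∫_{-1}^{1} φ(u) sin(2*pi*u) du.
Integrating by parts twice (tabular method), an antiderivative of (-3*u**2 - 2*u - 3) sin(2*pi*u) is 3*u**2*cos(2*pi*u)/(2*pi) - 3*u*sin(2*pi*u)/(2*pi**2) + u*cos(2*pi*u)/pi - sin(2*pi*u)/(2*pi**2) - 3*cos(2*pi*u)/(4*pi**3) + 3*cos(2*pi*u)/(2*pi); evaluating from -1 to 1: ∫_{-1}^{1} (-3*u**2 - 2*u - 3) sin(2*pi*u) du = (-3/(4*pi**3) + 4/pi) - (-3/(4*pi**3) + 2/pi) = 2/pi.
Hence b_2 = 2/pi.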